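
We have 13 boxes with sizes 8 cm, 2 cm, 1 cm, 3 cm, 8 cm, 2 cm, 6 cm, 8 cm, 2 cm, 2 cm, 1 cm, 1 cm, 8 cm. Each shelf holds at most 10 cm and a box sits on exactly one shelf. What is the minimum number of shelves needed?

6

Total = 8 + 8 + 8 + 8 + 6 + 3 + 2 + 2 + 2 + 2 + 1 + 1 + 1 = 52 cm.
Lower bound: ⌈52/10⌉ = 6 shelves.
A packing using 6 shelves:
  shelf 1: 8 + 2 = 10
  shelf 2: 8 + 2 = 10
  shelf 3: 8 + 2 = 10
  shelf 4: 8 + 2 = 10
  shelf 5: 6 + 3 + 1 = 10
  shelf 6: 1 + 1 = 2
This matches the lower bound, so 6 is optimal.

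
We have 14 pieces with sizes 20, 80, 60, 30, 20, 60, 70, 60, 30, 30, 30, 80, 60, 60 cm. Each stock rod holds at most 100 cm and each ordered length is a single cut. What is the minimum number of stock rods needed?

Total = 80 + 80 + 70 + 60 + 60 + 60 + 60 + 60 + 30 + 30 + 30 + 30 + 20 + 20 = 690 cm.
Lower bound: ⌈690/100⌉ = 7 stock rods.
Also, 8 pieces each exceed 50 cm, and no two of those can share a stock rod, so at least 8 stock rods are needed.
A packing using 8 stock rods:
  stock rod 1: 80 + 20 = 100
  stock rod 2: 80 + 20 = 100
  stock rod 3: 70 + 30 = 100
  stock rod 4: 60 + 30 = 90
  stock rod 5: 60 + 30 = 90
  stock rod 6: 60 + 30 = 90
  stock rod 7: 60 = 60
  stock rod 8: 60 = 60
This matches the lower bound, so 8 is optimal.

8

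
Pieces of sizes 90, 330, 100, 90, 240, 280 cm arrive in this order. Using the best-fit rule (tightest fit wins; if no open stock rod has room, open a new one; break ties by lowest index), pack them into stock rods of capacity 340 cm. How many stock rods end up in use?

  90 → stock rod 1 (new)  [load 90/340]
  330 → stock rod 2 (new)  [load 330/340]
  100 → stock rod 1  [load 190/340]
  90 → stock rod 1  [load 280/340]
  240 → stock rod 3 (new)  [load 240/340]
  280 → stock rod 4 (new)  [load 280/340]
4 stock rods opened.

4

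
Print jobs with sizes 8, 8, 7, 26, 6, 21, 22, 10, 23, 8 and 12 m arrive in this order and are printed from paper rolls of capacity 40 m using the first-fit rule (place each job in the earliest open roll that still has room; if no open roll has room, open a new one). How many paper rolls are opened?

  8 → roll 1 (new)  [load 8/40]
  8 → roll 1  [load 16/40]
  7 → roll 1  [load 23/40]
  26 → roll 2 (new)  [load 26/40]
  6 → roll 1  [load 29/40]
  21 → roll 3 (new)  [load 21/40]
  22 → roll 4 (new)  [load 22/40]
  10 → roll 1  [load 39/40]
  23 → roll 5 (new)  [load 23/40]
  8 → roll 2  [load 34/40]
  12 → roll 3  [load 33/40]
5 paper rolls opened.

5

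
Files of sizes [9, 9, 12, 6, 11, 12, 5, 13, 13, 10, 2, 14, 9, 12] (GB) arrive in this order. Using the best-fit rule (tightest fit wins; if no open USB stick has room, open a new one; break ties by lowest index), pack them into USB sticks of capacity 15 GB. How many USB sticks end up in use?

  9 → USB stick 1 (new)  [load 9/15]
  9 → USB stick 2 (new)  [load 9/15]
  12 → USB stick 3 (new)  [load 12/15]
  6 → USB stick 1  [load 15/15]
  11 → USB stick 4 (new)  [load 11/15]
  12 → USB stick 5 (new)  [load 12/15]
  5 → USB stick 2  [load 14/15]
  13 → USB stick 6 (new)  [load 13/15]
  13 → USB stick 7 (new)  [load 13/15]
  10 → USB stick 8 (new)  [load 10/15]
  2 → USB stick 6  [load 15/15]
  14 → USB stick 9 (new)  [load 14/15]
  9 → USB stick 10 (new)  [load 9/15]
  12 → USB stick 11 (new)  [load 12/15]
11 USB sticks opened.

11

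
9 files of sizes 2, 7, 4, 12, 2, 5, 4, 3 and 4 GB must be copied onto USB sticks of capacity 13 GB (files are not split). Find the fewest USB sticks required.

4

Total = 12 + 7 + 5 + 4 + 4 + 4 + 3 + 2 + 2 = 43 GB.
Lower bound: ⌈43/13⌉ = 4 USB sticks.
A packing using 4 USB sticks:
  USB stick 1: 12 = 12
  USB stick 2: 7 + 5 = 12
  USB stick 3: 4 + 4 + 4 = 12
  USB stick 4: 3 + 2 + 2 = 7
This matches the lower bound, so 4 is optimal.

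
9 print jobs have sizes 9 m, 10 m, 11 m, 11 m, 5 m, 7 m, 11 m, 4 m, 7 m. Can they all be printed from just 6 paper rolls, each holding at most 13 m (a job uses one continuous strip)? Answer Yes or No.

No

Total = 75 m; ⌈75/13⌉ = 6.
7 print jobs each exceed half the capacity and cannot share a roll, forcing at least 7 paper rolls.
At least 7 paper rolls are required, but only 6 are allowed.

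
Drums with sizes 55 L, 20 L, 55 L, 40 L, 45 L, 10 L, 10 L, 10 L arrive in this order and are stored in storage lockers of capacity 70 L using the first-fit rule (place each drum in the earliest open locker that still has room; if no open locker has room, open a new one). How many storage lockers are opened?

4

  55 → locker 1 (new)  [load 55/70]
  20 → locker 2 (new)  [load 20/70]
  55 → locker 3 (new)  [load 55/70]
  40 → locker 2  [load 60/70]
  45 → locker 4 (new)  [load 45/70]
  10 → locker 1  [load 65/70]
  10 → locker 2  [load 70/70]
  10 → locker 3  [load 65/70]
4 storage lockers opened.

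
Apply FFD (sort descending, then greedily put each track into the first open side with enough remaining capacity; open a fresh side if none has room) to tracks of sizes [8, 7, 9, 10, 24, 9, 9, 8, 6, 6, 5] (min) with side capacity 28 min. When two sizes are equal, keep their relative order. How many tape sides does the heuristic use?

Sorted descending: 24, 10, 9, 9, 9, 8, 8, 7, 6, 6, 5.
  24 → side 1 (new)  [load 24/28]
  10 → side 2 (new)  [load 10/28]
  9 → side 2  [load 19/28]
  9 → side 2  [load 28/28]
  9 → side 3 (new)  [load 9/28]
  8 → side 3  [load 17/28]
  8 → side 3  [load 25/28]
  7 → side 4 (new)  [load 7/28]
  6 → side 4  [load 13/28]
  6 → side 4  [load 19/28]
  5 → side 4  [load 24/28]
4 tape sides opened.

4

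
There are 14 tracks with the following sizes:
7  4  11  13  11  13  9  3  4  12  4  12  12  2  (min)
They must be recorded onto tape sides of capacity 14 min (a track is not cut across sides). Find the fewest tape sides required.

10

Total = 13 + 13 + 12 + 12 + 12 + 11 + 11 + 9 + 7 + 4 + 4 + 4 + 3 + 2 = 117 min.
Lower bound: ⌈117/14⌉ = 9 tape sides.
A packing using 10 tape sides:
  side 1: 13 = 13
  side 2: 13 = 13
  side 3: 12 + 2 = 14
  side 4: 12 = 12
  side 5: 12 = 12
  side 6: 11 + 3 = 14
  side 7: 11 = 11
  side 8: 9 + 4 = 13
  side 9: 7 + 4 = 11
  side 10: 4 = 4
No arrangement into 9 tape sides stays within capacity, so 10 is optimal.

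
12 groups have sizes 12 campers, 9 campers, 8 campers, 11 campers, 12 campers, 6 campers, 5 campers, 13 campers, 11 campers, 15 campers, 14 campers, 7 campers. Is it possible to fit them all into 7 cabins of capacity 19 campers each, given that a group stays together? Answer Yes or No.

Total = 123 campers; ⌈123/19⌉ = 7.
The bound of 7 does not rule out 7, but exhaustive search shows no assignment into 7 cabins of capacity 19 campers exists — the minimum is 8.

No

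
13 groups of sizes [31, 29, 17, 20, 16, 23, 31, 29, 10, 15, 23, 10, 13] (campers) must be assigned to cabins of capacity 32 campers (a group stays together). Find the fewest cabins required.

10

Total = 31 + 31 + 29 + 29 + 23 + 23 + 20 + 17 + 16 + 15 + 13 + 10 + 10 = 267 campers.
Lower bound: ⌈267/32⌉ = 9 cabins.
A packing using 10 cabins:
  cabin 1: 31 = 31
  cabin 2: 31 = 31
  cabin 3: 29 = 29
  cabin 4: 29 = 29
  cabin 5: 23 = 23
  cabin 6: 23 = 23
  cabin 7: 20 + 10 = 30
  cabin 8: 17 + 15 = 32
  cabin 9: 16 + 13 = 29
  cabin 10: 10 = 10
No arrangement into 9 cabins stays within capacity, so 10 is optimal.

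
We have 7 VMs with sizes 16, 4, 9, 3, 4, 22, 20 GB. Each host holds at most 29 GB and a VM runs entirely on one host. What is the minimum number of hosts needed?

3

Total = 22 + 20 + 16 + 9 + 4 + 4 + 3 = 78 GB.
Lower bound: ⌈78/29⌉ = 3 hosts.
A packing using 3 hosts:
  host 1: 22 + 4 + 3 = 29
  host 2: 20 + 9 = 29
  host 3: 16 + 4 = 20
This matches the lower bound, so 3 is optimal.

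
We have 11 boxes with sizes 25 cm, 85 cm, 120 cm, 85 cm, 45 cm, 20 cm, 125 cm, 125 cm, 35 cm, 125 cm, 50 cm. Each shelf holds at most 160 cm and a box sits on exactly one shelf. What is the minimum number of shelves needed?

Total = 125 + 125 + 125 + 120 + 85 + 85 + 50 + 45 + 35 + 25 + 20 = 840 cm.
Lower bound: ⌈840/160⌉ = 6 shelves.
A packing using 6 shelves:
  shelf 1: 125 + 35 = 160
  shelf 2: 125 + 25 = 150
  shelf 3: 125 + 20 = 145
  shelf 4: 120 = 120
  shelf 5: 85 + 50 = 135
  shelf 6: 85 + 45 = 130
This matches the lower bound, so 6 is optimal.

6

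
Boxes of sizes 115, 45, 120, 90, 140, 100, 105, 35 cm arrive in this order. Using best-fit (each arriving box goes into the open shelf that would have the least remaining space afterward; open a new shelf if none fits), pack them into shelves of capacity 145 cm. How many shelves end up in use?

6

  115 → shelf 1 (new)  [load 115/145]
  45 → shelf 2 (new)  [load 45/145]
  120 → shelf 3 (new)  [load 120/145]
  90 → shelf 2  [load 135/145]
  140 → shelf 4 (new)  [load 140/145]
  100 → shelf 5 (new)  [load 100/145]
  105 → shelf 6 (new)  [load 105/145]
  35 → shelf 6  [load 140/145]
6 shelves opened.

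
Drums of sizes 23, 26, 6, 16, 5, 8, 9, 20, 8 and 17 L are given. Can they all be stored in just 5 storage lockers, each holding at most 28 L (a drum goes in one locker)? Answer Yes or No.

Total = 138 L; ⌈138/28⌉ = 5.
The bound of 5 does not rule out 5, but exhaustive search shows no assignment into 5 storage lockers of capacity 28 L exists — the minimum is 6.

No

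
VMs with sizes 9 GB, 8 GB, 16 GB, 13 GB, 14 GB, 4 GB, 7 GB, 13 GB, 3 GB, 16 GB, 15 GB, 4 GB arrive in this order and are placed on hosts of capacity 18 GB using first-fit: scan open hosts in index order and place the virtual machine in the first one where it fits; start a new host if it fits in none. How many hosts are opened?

8

  9 → host 1 (new)  [load 9/18]
  8 → host 1  [load 17/18]
  16 → host 2 (new)  [load 16/18]
  13 → host 3 (new)  [load 13/18]
  14 → host 4 (new)  [load 14/18]
  4 → host 3  [load 17/18]
  7 → host 5 (new)  [load 7/18]
  13 → host 6 (new)  [load 13/18]
  3 → host 4  [load 17/18]
  16 → host 7 (new)  [load 16/18]
  15 → host 8 (new)  [load 15/18]
  4 → host 5  [load 11/18]
8 hosts opened.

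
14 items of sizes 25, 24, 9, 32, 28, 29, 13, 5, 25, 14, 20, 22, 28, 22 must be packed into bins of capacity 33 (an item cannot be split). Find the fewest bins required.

11

Total = 32 + 29 + 28 + 28 + 25 + 25 + 24 + 22 + 22 + 20 + 14 + 13 + 9 + 5 = 296.
Lower bound: ⌈296/33⌉ = 9 bins.
Also, 10 items each exceed 33/2, and no two of those can share a bin, so at least 10 bins are needed.
A packing using 11 bins:
  bin 1: 32 = 32
  bin 2: 29 = 29
  bin 3: 28 + 5 = 33
  bin 4: 28 = 28
  bin 5: 25 = 25
  bin 6: 25 = 25
  bin 7: 24 + 9 = 33
  bin 8: 22 = 22
  bin 9: 22 = 22
  bin 10: 20 + 13 = 33
  bin 11: 14 = 14
No arrangement into 10 bins stays within capacity, so 11 is optimal.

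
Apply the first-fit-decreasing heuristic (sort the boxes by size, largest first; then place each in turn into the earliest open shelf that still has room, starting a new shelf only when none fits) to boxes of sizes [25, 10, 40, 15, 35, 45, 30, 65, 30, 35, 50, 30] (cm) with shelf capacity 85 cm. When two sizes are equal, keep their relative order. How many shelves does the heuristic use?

5

Sorted descending: 65, 50, 45, 40, 35, 35, 30, 30, 30, 25, 15, 10.
  65 → shelf 1 (new)  [load 65/85]
  50 → shelf 2 (new)  [load 50/85]
  45 → shelf 3 (new)  [load 45/85]
  40 → shelf 3  [load 85/85]
  35 → shelf 2  [load 85/85]
  35 → shelf 4 (new)  [load 35/85]
  30 → shelf 4  [load 65/85]
  30 → shelf 5 (new)  [load 30/85]
  30 → shelf 5  [load 60/85]
  25 → shelf 5  [load 85/85]
  15 → shelf 1  [load 80/85]
  10 → shelf 4  [load 75/85]
5 shelves opened.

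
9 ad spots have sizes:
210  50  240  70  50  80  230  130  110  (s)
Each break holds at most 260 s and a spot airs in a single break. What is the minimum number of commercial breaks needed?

Total = 240 + 230 + 210 + 130 + 110 + 80 + 70 + 50 + 50 = 1170 s.
Lower bound: ⌈1170/260⌉ = 5 commercial breaks.
A packing using 5 commercial breaks:
  break 1: 240 = 240
  break 2: 230 = 230
  break 3: 210 + 50 = 260
  break 4: 130 + 110 = 240
  break 5: 80 + 70 + 50 = 200
This matches the lower bound, so 5 is optimal.

5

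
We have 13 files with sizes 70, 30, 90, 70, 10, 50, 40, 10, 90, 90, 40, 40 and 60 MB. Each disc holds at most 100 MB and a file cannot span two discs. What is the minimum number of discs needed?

8

Total = 90 + 90 + 90 + 70 + 70 + 60 + 50 + 40 + 40 + 40 + 30 + 10 + 10 = 690 MB.
Lower bound: ⌈690/100⌉ = 7 discs.
A packing using 8 discs:
  disc 1: 90 + 10 = 100
  disc 2: 90 + 10 = 100
  disc 3: 90 = 90
  disc 4: 70 + 30 = 100
  disc 5: 70 = 70
  disc 6: 60 + 40 = 100
  disc 7: 50 + 40 = 90
  disc 8: 40 = 40
No arrangement into 7 discs stays within capacity, so 8 is optimal.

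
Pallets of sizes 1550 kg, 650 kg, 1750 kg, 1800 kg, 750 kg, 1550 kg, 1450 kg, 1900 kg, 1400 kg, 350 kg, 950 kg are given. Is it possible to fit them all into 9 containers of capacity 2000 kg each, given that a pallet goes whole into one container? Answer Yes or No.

A valid assignment using 9 containers:
  container 1: 1900 = 1900
  container 2: 1800 = 1800
  container 3: 1750 = 1750
  container 4: 1550 + 350 = 1900
  container 5: 1550 = 1550
  container 6: 1450 = 1450
  container 7: 1400 = 1400
  container 8: 950 + 750 = 1700
  container 9: 650 = 650
Every load is within 2000 kg, so 9 containers suffice.

Yes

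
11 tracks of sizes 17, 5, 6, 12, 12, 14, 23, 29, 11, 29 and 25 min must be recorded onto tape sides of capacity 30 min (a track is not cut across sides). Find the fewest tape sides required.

7

Total = 29 + 29 + 25 + 23 + 17 + 14 + 12 + 12 + 11 + 6 + 5 = 183 min.
Lower bound: ⌈183/30⌉ = 7 tape sides.
A packing using 7 tape sides:
  side 1: 29 = 29
  side 2: 29 = 29
  side 3: 25 + 5 = 30
  side 4: 23 + 6 = 29
  side 5: 17 + 12 = 29
  side 6: 14 + 12 = 26
  side 7: 11 = 11
This matches the lower bound, so 7 is optimal.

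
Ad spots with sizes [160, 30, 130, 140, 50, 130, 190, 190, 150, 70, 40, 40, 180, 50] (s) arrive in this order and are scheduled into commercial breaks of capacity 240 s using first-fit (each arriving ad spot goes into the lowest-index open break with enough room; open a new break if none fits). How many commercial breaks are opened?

8

  160 → break 1 (new)  [load 160/240]
  30 → break 1  [load 190/240]
  130 → break 2 (new)  [load 130/240]
  140 → break 3 (new)  [load 140/240]
  50 → break 1  [load 240/240]
  130 → break 4 (new)  [load 130/240]
  190 → break 5 (new)  [load 190/240]
  190 → break 6 (new)  [load 190/240]
  150 → break 7 (new)  [load 150/240]
  70 → break 2  [load 200/240]
  40 → break 2  [load 240/240]
  40 → break 3  [load 180/240]
  180 → break 8 (new)  [load 180/240]
  50 → break 3  [load 230/240]
8 commercial breaks opened.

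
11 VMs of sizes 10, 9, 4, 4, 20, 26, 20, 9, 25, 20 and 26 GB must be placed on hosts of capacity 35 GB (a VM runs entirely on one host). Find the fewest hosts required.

6

Total = 26 + 26 + 25 + 20 + 20 + 20 + 10 + 9 + 9 + 4 + 4 = 173 GB.
Lower bound: ⌈173/35⌉ = 5 hosts.
Also, 6 VMs each exceed 35/2 GB, and no two of those can share a host, so at least 6 hosts are needed.
A packing using 6 hosts:
  host 1: 26 + 9 = 35
  host 2: 26 + 9 = 35
  host 3: 25 + 10 = 35
  host 4: 20 + 4 + 4 = 28
  host 5: 20 = 20
  host 6: 20 = 20
This matches the lower bound, so 6 is optimal.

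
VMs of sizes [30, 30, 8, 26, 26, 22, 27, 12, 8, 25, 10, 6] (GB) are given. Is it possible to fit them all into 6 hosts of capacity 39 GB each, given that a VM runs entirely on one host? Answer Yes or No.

Total = 230 GB; ⌈230/39⌉ = 6.
7 VMs each exceed half the capacity and cannot share a host, forcing at least 7 hosts.
At least 7 hosts are required, but only 6 are allowed.

No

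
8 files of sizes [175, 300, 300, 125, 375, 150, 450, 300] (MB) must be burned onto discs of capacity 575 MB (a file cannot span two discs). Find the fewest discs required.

5

Total = 450 + 375 + 300 + 300 + 300 + 175 + 150 + 125 = 2175 MB.
Lower bound: ⌈2175/575⌉ = 4 discs.
Also, 5 files each exceed 575/2 MB, and no two of those can share a disc, so at least 5 discs are needed.
A packing using 5 discs:
  disc 1: 450 + 125 = 575
  disc 2: 375 + 175 = 550
  disc 3: 300 + 150 = 450
  disc 4: 300 = 300
  disc 5: 300 = 300
This matches the lower bound, so 5 is optimal.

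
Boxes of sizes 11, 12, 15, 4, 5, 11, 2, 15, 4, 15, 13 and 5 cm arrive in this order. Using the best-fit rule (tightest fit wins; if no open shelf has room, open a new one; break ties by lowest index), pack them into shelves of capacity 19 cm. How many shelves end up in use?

7

  11 → shelf 1 (new)  [load 11/19]
  12 → shelf 2 (new)  [load 12/19]
  15 → shelf 3 (new)  [load 15/19]
  4 → shelf 3  [load 19/19]
  5 → shelf 2  [load 17/19]
  11 → shelf 4 (new)  [load 11/19]
  2 → shelf 2  [load 19/19]
  15 → shelf 5 (new)  [load 15/19]
  4 → shelf 5  [load 19/19]
  15 → shelf 6 (new)  [load 15/19]
  13 → shelf 7 (new)  [load 13/19]
  5 → shelf 7  [load 18/19]
7 shelves opened.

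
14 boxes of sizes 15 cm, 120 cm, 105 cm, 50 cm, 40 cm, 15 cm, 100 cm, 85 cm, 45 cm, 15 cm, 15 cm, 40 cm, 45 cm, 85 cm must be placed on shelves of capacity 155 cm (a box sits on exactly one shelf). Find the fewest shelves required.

6

Total = 120 + 105 + 100 + 85 + 85 + 50 + 45 + 45 + 40 + 40 + 15 + 15 + 15 + 15 = 775 cm.
Lower bound: ⌈775/155⌉ = 5 shelves.
A packing using 6 shelves:
  shelf 1: 120 + 15 + 15 = 150
  shelf 2: 105 + 50 = 155
  shelf 3: 100 + 45 = 145
  shelf 4: 85 + 45 + 15 = 145
  shelf 5: 85 + 40 + 15 = 140
  shelf 6: 40 = 40
No arrangement into 5 shelves stays within capacity, so 6 is optimal.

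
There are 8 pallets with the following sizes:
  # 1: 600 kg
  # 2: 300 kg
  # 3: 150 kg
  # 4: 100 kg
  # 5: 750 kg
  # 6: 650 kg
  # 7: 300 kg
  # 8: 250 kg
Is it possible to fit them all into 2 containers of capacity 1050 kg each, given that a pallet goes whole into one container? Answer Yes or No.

No

Total = 3100 kg; ⌈3100/1050⌉ = 3.
At least 3 containers are required, but only 2 are allowed.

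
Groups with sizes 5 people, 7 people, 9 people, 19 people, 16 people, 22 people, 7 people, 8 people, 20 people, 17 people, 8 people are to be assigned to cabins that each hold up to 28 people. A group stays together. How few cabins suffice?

Total = 22 + 20 + 19 + 17 + 16 + 9 + 8 + 8 + 7 + 7 + 5 = 138 people.
Lower bound: ⌈138/28⌉ = 5 cabins.
A packing using 6 cabins:
  cabin 1: 22 + 5 = 27
  cabin 2: 20 + 8 = 28
  cabin 3: 19 + 9 = 28
  cabin 4: 17 + 8 = 25
  cabin 5: 16 + 7 = 23
  cabin 6: 7 = 7
No arrangement into 5 cabins stays within capacity, so 6 is optimal.

6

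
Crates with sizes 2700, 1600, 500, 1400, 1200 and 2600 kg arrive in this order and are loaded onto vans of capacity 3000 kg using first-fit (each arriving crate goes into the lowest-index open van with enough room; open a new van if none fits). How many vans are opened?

  2700 → van 1 (new)  [load 2700/3000]
  1600 → van 2 (new)  [load 1600/3000]
  500 → van 2  [load 2100/3000]
  1400 → van 3 (new)  [load 1400/3000]
  1200 → van 3  [load 2600/3000]
  2600 → van 4 (new)  [load 2600/3000]
4 vans opened.

4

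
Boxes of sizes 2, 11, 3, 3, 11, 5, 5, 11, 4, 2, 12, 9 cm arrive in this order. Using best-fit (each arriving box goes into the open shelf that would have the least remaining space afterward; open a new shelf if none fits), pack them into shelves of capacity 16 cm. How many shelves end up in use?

6

  2 → shelf 1 (new)  [load 2/16]
  11 → shelf 1  [load 13/16]
  3 → shelf 1  [load 16/16]
  3 → shelf 2 (new)  [load 3/16]
  11 → shelf 2  [load 14/16]
  5 → shelf 3 (new)  [load 5/16]
  5 → shelf 3  [load 10/16]
  11 → shelf 4 (new)  [load 11/16]
  4 → shelf 4  [load 15/16]
  2 → shelf 2  [load 16/16]
  12 → shelf 5 (new)  [load 12/16]
  9 → shelf 6 (new)  [load 9/16]
6 shelves opened.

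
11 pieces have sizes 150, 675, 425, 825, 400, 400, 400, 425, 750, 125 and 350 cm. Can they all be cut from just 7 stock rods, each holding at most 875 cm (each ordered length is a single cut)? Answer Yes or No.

A valid assignment using 6 stock rods:
  stock rod 1: 825 = 825
  stock rod 2: 750 + 125 = 875
  stock rod 3: 675 + 150 = 825
  stock rod 4: 425 + 425 = 850
  stock rod 5: 400 + 400 = 800
  stock rod 6: 400 + 350 = 750
That uses only 6 ≤ 7, so 7 stock rods are enough.

Yes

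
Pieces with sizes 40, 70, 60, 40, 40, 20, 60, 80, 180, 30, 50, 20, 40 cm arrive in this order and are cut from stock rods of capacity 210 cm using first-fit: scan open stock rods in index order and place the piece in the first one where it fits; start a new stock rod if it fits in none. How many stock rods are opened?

  40 → stock rod 1 (new)  [load 40/210]
  70 → stock rod 1  [load 110/210]
  60 → stock rod 1  [load 170/210]
  40 → stock rod 1  [load 210/210]
  40 → stock rod 2 (new)  [load 40/210]
  20 → stock rod 2  [load 60/210]
  60 → stock rod 2  [load 120/210]
  80 → stock rod 2  [load 200/210]
  180 → stock rod 3 (new)  [load 180/210]
  30 → stock rod 3  [load 210/210]
  50 → stock rod 4 (new)  [load 50/210]
  20 → stock rod 4  [load 70/210]
  40 → stock rod 4  [load 110/210]
4 stock rods opened.

4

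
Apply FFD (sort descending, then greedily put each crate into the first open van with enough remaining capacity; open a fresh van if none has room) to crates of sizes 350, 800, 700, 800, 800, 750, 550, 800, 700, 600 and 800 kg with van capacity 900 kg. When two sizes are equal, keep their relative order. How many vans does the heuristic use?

Sorted descending: 800, 800, 800, 800, 800, 750, 700, 700, 600, 550, 350.
  800 → van 1 (new)  [load 800/900]
  800 → van 2 (new)  [load 800/900]
  800 → van 3 (new)  [load 800/900]
  800 → van 4 (new)  [load 800/900]
  800 → van 5 (new)  [load 800/900]
  750 → van 6 (new)  [load 750/900]
  700 → van 7 (new)  [load 700/900]
  700 → van 8 (new)  [load 700/900]
  600 → van 9 (new)  [load 600/900]
  550 → van 10 (new)  [load 550/900]
  350 → van 10  [load 900/900]
10 vans opened.

10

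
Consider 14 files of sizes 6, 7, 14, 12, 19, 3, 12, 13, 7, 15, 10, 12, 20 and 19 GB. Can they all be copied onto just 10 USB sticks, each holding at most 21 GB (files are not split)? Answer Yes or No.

A valid assignment using 10 USB sticks:
  USB stick 1: 20 = 20
  USB stick 2: 19 = 19
  USB stick 3: 19 = 19
  USB stick 4: 15 + 6 = 21
  USB stick 5: 14 + 7 = 21
  USB stick 6: 13 + 7 = 20
  USB stick 7: 12 + 3 = 15
  USB stick 8: 12 = 12
  USB stick 9: 12 = 12
  USB stick 10: 10 = 10
Every load is within 21 GB, so 10 USB sticks suffice.

Yes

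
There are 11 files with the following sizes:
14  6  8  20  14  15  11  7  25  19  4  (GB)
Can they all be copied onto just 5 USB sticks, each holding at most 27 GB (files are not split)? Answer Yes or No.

Total = 143 GB; ⌈143/27⌉ = 6.
At least 6 USB sticks are required, but only 5 are allowed.

No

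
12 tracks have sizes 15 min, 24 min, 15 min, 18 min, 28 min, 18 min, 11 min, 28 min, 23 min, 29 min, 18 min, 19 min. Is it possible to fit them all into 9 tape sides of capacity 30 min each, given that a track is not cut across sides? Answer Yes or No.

No

Total = 246 min; ⌈246/30⌉ = 9.
The bound of 9 does not rule out 9, but exhaustive search shows no assignment into 9 tape sides of capacity 30 min exists — the minimum is 10.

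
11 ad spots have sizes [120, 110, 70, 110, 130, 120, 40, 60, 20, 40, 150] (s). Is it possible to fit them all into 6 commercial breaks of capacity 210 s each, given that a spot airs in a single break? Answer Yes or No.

Yes

A valid assignment using 6 commercial breaks:
  break 1: 150 + 60 = 210
  break 2: 130 + 70 = 200
  break 3: 120 + 40 + 40 = 200
  break 4: 120 + 20 = 140
  break 5: 110 = 110
  break 6: 110 = 110
Every load is within 210 s, so 6 commercial breaks suffice.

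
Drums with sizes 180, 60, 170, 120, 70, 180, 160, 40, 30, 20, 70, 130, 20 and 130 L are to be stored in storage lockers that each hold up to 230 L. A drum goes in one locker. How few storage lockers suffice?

7

Total = 180 + 180 + 170 + 160 + 130 + 130 + 120 + 70 + 70 + 60 + 40 + 30 + 20 + 20 = 1380 L.
Lower bound: ⌈1380/230⌉ = 6 storage lockers.
Also, 7 drums each exceed 115 L, and no two of those can share a locker, so at least 7 storage lockers are needed.
A packing using 7 storage lockers:
  locker 1: 180 + 40 = 220
  locker 2: 180 + 30 + 20 = 230
  locker 3: 170 + 60 = 230
  locker 4: 160 + 70 = 230
  locker 5: 130 + 70 + 20 = 220
  locker 6: 130 = 130
  locker 7: 120 = 120
This matches the lower bound, so 7 is optimal.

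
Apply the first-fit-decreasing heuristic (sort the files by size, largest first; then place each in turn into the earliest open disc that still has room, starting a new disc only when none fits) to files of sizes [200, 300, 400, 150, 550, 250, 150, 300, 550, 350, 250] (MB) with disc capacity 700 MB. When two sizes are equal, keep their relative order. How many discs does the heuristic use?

Sorted descending: 550, 550, 400, 350, 300, 300, 250, 250, 200, 150, 150.
  550 → disc 1 (new)  [load 550/700]
  550 → disc 2 (new)  [load 550/700]
  400 → disc 3 (new)  [load 400/700]
  350 → disc 4 (new)  [load 350/700]
  300 → disc 3  [load 700/700]
  300 → disc 4  [load 650/700]
  250 → disc 5 (new)  [load 250/700]
  250 → disc 5  [load 500/700]
  200 → disc 5  [load 700/700]
  150 → disc 1  [load 700/700]
  150 → disc 2  [load 700/700]
5 discs opened.

5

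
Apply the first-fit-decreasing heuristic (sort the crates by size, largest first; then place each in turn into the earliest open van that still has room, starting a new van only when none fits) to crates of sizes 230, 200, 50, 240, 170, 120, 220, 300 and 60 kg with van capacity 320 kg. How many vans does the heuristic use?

Sorted descending: 300, 240, 230, 220, 200, 170, 120, 60, 50.
  300 → van 1 (new)  [load 300/320]
  240 → van 2 (new)  [load 240/320]
  230 → van 3 (new)  [load 230/320]
  220 → van 4 (new)  [load 220/320]
  200 → van 5 (new)  [load 200/320]
  170 → van 6 (new)  [load 170/320]
  120 → van 5  [load 320/320]
  60 → van 2  [load 300/320]
  50 → van 3  [load 280/320]
6 vans opened.

6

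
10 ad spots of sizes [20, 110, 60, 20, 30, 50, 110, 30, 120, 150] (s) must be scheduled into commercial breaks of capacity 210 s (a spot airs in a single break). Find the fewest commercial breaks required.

Total = 150 + 120 + 110 + 110 + 60 + 50 + 30 + 30 + 20 + 20 = 700 s.
Lower bound: ⌈700/210⌉ = 4 commercial breaks.
A packing using 4 commercial breaks:
  break 1: 150 + 60 = 210
  break 2: 120 + 50 + 30 = 200
  break 3: 110 + 30 + 20 + 20 = 180
  break 4: 110 = 110
This matches the lower bound, so 4 is optimal.

4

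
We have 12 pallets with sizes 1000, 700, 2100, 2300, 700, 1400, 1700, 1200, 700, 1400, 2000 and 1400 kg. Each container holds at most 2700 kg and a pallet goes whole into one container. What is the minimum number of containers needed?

7

Total = 2300 + 2100 + 2000 + 1700 + 1400 + 1400 + 1400 + 1200 + 1000 + 700 + 700 + 700 = 16600 kg.
Lower bound: ⌈16600/2700⌉ = 7 containers.
A packing using 7 containers:
  container 1: 2300 = 2300
  container 2: 2100 = 2100
  container 3: 2000 + 700 = 2700
  container 4: 1700 + 1000 = 2700
  container 5: 1400 + 1200 = 2600
  container 6: 1400 + 700 = 2100
  container 7: 1400 + 700 = 2100
This matches the lower bound, so 7 is optimal.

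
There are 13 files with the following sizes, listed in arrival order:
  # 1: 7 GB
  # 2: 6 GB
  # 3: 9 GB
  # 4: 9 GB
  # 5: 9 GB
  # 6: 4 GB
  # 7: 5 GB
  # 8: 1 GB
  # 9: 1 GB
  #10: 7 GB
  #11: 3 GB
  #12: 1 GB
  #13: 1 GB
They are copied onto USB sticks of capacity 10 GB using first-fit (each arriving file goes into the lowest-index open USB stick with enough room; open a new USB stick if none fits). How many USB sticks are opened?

7

  7 → USB stick 1 (new)  [load 7/10]
  6 → USB stick 2 (new)  [load 6/10]
  9 → USB stick 3 (new)  [load 9/10]
  9 → USB stick 4 (new)  [load 9/10]
  9 → USB stick 5 (new)  [load 9/10]
  4 → USB stick 2  [load 10/10]
  5 → USB stick 6 (new)  [load 5/10]
  1 → USB stick 1  [load 8/10]
  1 → USB stick 1  [load 9/10]
  7 → USB stick 7 (new)  [load 7/10]
  3 → USB stick 6  [load 8/10]
  1 → USB stick 1  [load 10/10]
  1 → USB stick 3  [load 10/10]
7 USB sticks opened.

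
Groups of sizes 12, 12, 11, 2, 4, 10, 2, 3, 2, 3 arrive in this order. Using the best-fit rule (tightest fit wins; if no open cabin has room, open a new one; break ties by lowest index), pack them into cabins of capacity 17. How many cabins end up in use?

4

  12 → cabin 1 (new)  [load 12/17]
  12 → cabin 2 (new)  [load 12/17]
  11 → cabin 3 (new)  [load 11/17]
  2 → cabin 1  [load 14/17]
  4 → cabin 2  [load 16/17]
  10 → cabin 4 (new)  [load 10/17]
  2 → cabin 1  [load 16/17]
  3 → cabin 3  [load 14/17]
  2 → cabin 3  [load 16/17]
  3 → cabin 4  [load 13/17]
4 cabins opened.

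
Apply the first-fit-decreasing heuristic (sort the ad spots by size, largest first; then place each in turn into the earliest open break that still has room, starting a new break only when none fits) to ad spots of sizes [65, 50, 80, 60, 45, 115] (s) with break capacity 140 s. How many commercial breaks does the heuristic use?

4

Sorted descending: 115, 80, 65, 60, 50, 45.
  115 → break 1 (new)  [load 115/140]
  80 → break 2 (new)  [load 80/140]
  65 → break 3 (new)  [load 65/140]
  60 → break 2  [load 140/140]
  50 → break 3  [load 115/140]
  45 → break 4 (new)  [load 45/140]
4 commercial breaks opened.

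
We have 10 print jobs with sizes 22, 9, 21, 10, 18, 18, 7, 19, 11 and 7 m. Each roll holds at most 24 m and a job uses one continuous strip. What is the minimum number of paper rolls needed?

Total = 22 + 21 + 19 + 18 + 18 + 11 + 10 + 9 + 7 + 7 = 142 m.
Lower bound: ⌈142/24⌉ = 6 paper rolls.
A packing using 7 paper rolls:
  roll 1: 22 = 22
  roll 2: 21 = 21
  roll 3: 19 = 19
  roll 4: 18 = 18
  roll 5: 18 = 18
  roll 6: 11 + 10 = 21
  roll 7: 9 + 7 + 7 = 23
No arrangement into 6 paper rolls stays within capacity, so 7 is optimal.

7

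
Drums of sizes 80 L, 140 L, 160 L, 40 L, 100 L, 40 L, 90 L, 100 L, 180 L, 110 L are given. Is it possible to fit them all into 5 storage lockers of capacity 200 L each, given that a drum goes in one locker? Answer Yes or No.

Total = 1040 L; ⌈1040/200⌉ = 6.
At least 6 storage lockers are required, but only 5 are allowed.

No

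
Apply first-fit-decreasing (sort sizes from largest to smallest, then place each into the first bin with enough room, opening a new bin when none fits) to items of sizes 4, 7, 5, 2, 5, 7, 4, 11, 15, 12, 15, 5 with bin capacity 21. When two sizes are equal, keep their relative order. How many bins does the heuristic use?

Sorted descending: 15, 15, 12, 11, 7, 7, 5, 5, 5, 4, 4, 2.
  15 → bin 1 (new)  [load 15/21]
  15 → bin 2 (new)  [load 15/21]
  12 → bin 3 (new)  [load 12/21]
  11 → bin 4 (new)  [load 11/21]
  7 → bin 3  [load 19/21]
  7 → bin 4  [load 18/21]
  5 → bin 1  [load 20/21]
  5 → bin 2  [load 20/21]
  5 → bin 5 (new)  [load 5/21]
  4 → bin 5  [load 9/21]
  4 → bin 5  [load 13/21]
  2 → bin 3  [load 21/21]
5 bins opened.

5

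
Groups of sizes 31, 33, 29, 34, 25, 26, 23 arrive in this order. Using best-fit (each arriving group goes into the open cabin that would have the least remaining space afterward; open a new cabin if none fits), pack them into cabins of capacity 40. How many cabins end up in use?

7

  31 → cabin 1 (new)  [load 31/40]
  33 → cabin 2 (new)  [load 33/40]
  29 → cabin 3 (new)  [load 29/40]
  34 → cabin 4 (new)  [load 34/40]
  25 → cabin 5 (new)  [load 25/40]
  26 → cabin 6 (new)  [load 26/40]
  23 → cabin 7 (new)  [load 23/40]
7 cabins opened.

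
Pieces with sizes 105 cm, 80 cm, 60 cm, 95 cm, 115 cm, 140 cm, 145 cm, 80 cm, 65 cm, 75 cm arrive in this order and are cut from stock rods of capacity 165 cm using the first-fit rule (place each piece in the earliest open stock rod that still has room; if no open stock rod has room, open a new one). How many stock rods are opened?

  105 → stock rod 1 (new)  [load 105/165]
  80 → stock rod 2 (new)  [load 80/165]
  60 → stock rod 1  [load 165/165]
  95 → stock rod 3 (new)  [load 95/165]
  115 → stock rod 4 (new)  [load 115/165]
  140 → stock rod 5 (new)  [load 140/165]
  145 → stock rod 6 (new)  [load 145/165]
  80 → stock rod 2  [load 160/165]
  65 → stock rod 3  [load 160/165]
  75 → stock rod 7 (new)  [load 75/165]
7 stock rods opened.

7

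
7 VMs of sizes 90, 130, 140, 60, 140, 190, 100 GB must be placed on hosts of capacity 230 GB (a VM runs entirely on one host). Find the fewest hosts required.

4

Total = 190 + 140 + 140 + 130 + 100 + 90 + 60 = 850 GB.
Lower bound: ⌈850/230⌉ = 4 hosts.
A packing using 4 hosts:
  host 1: 190 = 190
  host 2: 140 + 90 = 230
  host 3: 140 + 60 = 200
  host 4: 130 + 100 = 230
This matches the lower bound, so 4 is optimal.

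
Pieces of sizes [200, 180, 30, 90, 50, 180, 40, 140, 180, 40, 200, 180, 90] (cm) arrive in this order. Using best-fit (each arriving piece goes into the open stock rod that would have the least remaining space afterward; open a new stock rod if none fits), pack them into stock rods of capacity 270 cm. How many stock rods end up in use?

  200 → stock rod 1 (new)  [load 200/270]
  180 → stock rod 2 (new)  [load 180/270]
  30 → stock rod 1  [load 230/270]
  90 → stock rod 2  [load 270/270]
  50 → stock rod 3 (new)  [load 50/270]
  180 → stock rod 3  [load 230/270]
  40 → stock rod 1  [load 270/270]
  140 → stock rod 4 (new)  [load 140/270]
  180 → stock rod 5 (new)  [load 180/270]
  40 → stock rod 3  [load 270/270]
  200 → stock rod 6 (new)  [load 200/270]
  180 → stock rod 7 (new)  [load 180/270]
  90 → stock rod 5  [load 270/270]
7 stock rods opened.

7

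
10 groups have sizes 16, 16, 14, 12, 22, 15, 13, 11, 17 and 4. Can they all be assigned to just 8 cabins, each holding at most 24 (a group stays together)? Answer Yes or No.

A valid assignment using 8 cabins:
  cabin 1: 22 = 22
  cabin 2: 17 + 4 = 21
  cabin 3: 16 = 16
  cabin 4: 16 = 16
  cabin 5: 15 = 15
  cabin 6: 14 = 14
  cabin 7: 13 + 11 = 24
  cabin 8: 12 = 12
Every load is within 24, so 8 cabins suffice.

Yes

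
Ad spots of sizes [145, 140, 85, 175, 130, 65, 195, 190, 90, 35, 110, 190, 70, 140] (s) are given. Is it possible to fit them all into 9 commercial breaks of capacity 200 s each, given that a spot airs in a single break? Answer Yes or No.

Total = 1760 s; ⌈1760/200⌉ = 9.
The bound of 9 does not rule out 9, but exhaustive search shows no assignment into 9 commercial breaks of capacity 200 s exists — the minimum is 10.

No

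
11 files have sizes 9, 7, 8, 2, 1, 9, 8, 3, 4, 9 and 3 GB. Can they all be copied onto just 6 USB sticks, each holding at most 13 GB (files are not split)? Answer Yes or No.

A valid assignment using 6 USB sticks:
  USB stick 1: 9 + 4 = 13
  USB stick 2: 9 + 3 + 1 = 13
  USB stick 3: 9 + 3 = 12
  USB stick 4: 8 + 2 = 10
  USB stick 5: 8 = 8
  USB stick 6: 7 = 7
Every load is within 13 GB, so 6 USB sticks suffice.

Yes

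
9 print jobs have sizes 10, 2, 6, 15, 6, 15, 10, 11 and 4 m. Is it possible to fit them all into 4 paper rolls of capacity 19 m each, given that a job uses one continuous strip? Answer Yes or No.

Total = 79 m; ⌈79/19⌉ = 5.
At least 5 paper rolls are required, but only 4 are allowed.

No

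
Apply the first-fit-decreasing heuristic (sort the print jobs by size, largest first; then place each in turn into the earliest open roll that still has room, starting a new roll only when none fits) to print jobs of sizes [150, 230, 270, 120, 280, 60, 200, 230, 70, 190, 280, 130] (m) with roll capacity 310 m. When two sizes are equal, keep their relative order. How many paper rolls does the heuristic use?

8

Sorted descending: 280, 280, 270, 230, 230, 200, 190, 150, 130, 120, 70, 60.
  280 → roll 1 (new)  [load 280/310]
  280 → roll 2 (new)  [load 280/310]
  270 → roll 3 (new)  [load 270/310]
  230 → roll 4 (new)  [load 230/310]
  230 → roll 5 (new)  [load 230/310]
  200 → roll 6 (new)  [load 200/310]
  190 → roll 7 (new)  [load 190/310]
  150 → roll 8 (new)  [load 150/310]
  130 → roll 8  [load 280/310]
  120 → roll 7  [load 310/310]
  70 → roll 4  [load 300/310]
  60 → roll 5  [load 290/310]
8 paper rolls opened.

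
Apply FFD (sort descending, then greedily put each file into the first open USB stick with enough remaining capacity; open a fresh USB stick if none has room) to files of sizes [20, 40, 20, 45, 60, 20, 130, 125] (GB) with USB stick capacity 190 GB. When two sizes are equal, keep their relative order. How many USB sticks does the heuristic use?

3

Sorted descending: 130, 125, 60, 45, 40, 20, 20, 20.
  130 → USB stick 1 (new)  [load 130/190]
  125 → USB stick 2 (new)  [load 125/190]
  60 → USB stick 1  [load 190/190]
  45 → USB stick 2  [load 170/190]
  40 → USB stick 3 (new)  [load 40/190]
  20 → USB stick 2  [load 190/190]
  20 → USB stick 3  [load 60/190]
  20 → USB stick 3  [load 80/190]
3 USB sticks opened.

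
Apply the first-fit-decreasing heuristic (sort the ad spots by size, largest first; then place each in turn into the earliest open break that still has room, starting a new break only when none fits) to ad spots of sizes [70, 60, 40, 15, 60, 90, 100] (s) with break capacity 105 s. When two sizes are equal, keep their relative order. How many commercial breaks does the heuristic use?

5

Sorted descending: 100, 90, 70, 60, 60, 40, 15.
  100 → break 1 (new)  [load 100/105]
  90 → break 2 (new)  [load 90/105]
  70 → break 3 (new)  [load 70/105]
  60 → break 4 (new)  [load 60/105]
  60 → break 5 (new)  [load 60/105]
  40 → break 4  [load 100/105]
  15 → break 2  [load 105/105]
5 commercial breaks opened.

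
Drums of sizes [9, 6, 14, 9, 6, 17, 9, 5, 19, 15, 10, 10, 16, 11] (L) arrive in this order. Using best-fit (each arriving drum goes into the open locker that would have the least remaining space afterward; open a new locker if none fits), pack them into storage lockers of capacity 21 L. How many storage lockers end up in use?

9

  9 → locker 1 (new)  [load 9/21]
  6 → locker 1  [load 15/21]
  14 → locker 2 (new)  [load 14/21]
  9 → locker 3 (new)  [load 9/21]
  6 → locker 1  [load 21/21]
  17 → locker 4 (new)  [load 17/21]
  9 → locker 3  [load 18/21]
  5 → locker 2  [load 19/21]
  19 → locker 5 (new)  [load 19/21]
  15 → locker 6 (new)  [load 15/21]
  10 → locker 7 (new)  [load 10/21]
  10 → locker 7  [load 20/21]
  16 → locker 8 (new)  [load 16/21]
  11 → locker 9 (new)  [load 11/21]
9 storage lockers opened.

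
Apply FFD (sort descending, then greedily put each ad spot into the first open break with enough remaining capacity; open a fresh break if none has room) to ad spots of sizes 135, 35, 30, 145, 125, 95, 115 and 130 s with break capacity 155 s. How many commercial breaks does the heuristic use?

6

Sorted descending: 145, 135, 130, 125, 115, 95, 35, 30.
  145 → break 1 (new)  [load 145/155]
  135 → break 2 (new)  [load 135/155]
  130 → break 3 (new)  [load 130/155]
  125 → break 4 (new)  [load 125/155]
  115 → break 5 (new)  [load 115/155]
  95 → break 6 (new)  [load 95/155]
  35 → break 5  [load 150/155]
  30 → break 4  [load 155/155]
6 commercial breaks opened.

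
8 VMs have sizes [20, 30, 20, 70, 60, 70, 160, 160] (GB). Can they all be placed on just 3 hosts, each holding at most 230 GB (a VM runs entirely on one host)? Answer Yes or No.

Yes

A valid assignment using 3 hosts:
  host 1: 160 + 70 = 230
  host 2: 160 + 70 = 230
  host 3: 60 + 30 + 20 + 20 = 130
Every load is within 230 GB, so 3 hosts suffice.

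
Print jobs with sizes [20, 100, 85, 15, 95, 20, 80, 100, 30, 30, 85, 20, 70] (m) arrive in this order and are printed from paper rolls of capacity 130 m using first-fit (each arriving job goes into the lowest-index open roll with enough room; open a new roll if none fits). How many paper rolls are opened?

  20 → roll 1 (new)  [load 20/130]
  100 → roll 1  [load 120/130]
  85 → roll 2 (new)  [load 85/130]
  15 → roll 2  [load 100/130]
  95 → roll 3 (new)  [load 95/130]
  20 → roll 2  [load 120/130]
  80 → roll 4 (new)  [load 80/130]
  100 → roll 5 (new)  [load 100/130]
  30 → roll 3  [load 125/130]
  30 → roll 4  [load 110/130]
  85 → roll 6 (new)  [load 85/130]
  20 → roll 4  [load 130/130]
  70 → roll 7 (new)  [load 70/130]
7 paper rolls opened.

7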